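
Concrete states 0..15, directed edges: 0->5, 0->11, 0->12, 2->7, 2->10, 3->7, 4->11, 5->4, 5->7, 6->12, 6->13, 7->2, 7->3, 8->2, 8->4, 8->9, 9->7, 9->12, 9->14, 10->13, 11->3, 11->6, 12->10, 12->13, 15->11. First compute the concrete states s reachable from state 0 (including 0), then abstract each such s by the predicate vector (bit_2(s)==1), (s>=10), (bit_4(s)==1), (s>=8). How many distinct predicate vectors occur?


BFS from 0:
Concrete reachable: {0, 2, 3, 4, 5, 6, 7, 10, 11, 12, 13}
Abstract via predicates (bit_2(s)==1), (s>=10), (bit_4(s)==1), (s>=8):
  (0,0,0,0) <- {0, 2, 3}
  (0,1,0,1) <- {10, 11}
  (1,0,0,0) <- {4, 5, 6, 7}
  (1,1,0,1) <- {12, 13}
Distinct abstract states = 4

4


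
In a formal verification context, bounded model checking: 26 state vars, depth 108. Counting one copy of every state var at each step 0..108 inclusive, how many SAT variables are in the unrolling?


BMC unrolls to depth k, creating one copy of each state var for steps 0..k.
Step count = 108 + 1 = 109 (steps 0 through 108)
Vars per step = 26
Total = 26 * 109 = 2834

2834


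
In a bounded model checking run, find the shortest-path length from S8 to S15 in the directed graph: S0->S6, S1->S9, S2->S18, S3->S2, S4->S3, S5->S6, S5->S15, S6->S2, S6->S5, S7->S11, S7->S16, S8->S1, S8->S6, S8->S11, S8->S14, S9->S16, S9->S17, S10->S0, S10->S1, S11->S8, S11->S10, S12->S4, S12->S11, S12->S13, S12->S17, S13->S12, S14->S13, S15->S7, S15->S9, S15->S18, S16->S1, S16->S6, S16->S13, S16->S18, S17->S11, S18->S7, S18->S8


BFS layer-by-layer from S8:
  dist 0: {S8}
  dist 1: {S1, S6, S11, S14}
  dist 2: {S2, S5, S9, S10, S13}
  dist 3: {S0, S12, S15, S16, S17, S18}
  -> S15 reached at distance 3
Shortest path length = 3

3


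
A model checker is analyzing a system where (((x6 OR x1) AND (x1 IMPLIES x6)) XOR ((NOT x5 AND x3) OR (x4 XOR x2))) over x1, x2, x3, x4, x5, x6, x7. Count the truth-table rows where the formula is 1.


Formula: (((x6 OR x1) AND (x1 IMPLIES x6)) XOR ((NOT x5 AND x3) OR (x4 XOR x2))) over 7 vars (128 rows)
Evaluate each row (x1, x2, x3, x4, x5, x6, x7 as bits, MSB first):
  row 0 [0000000]: (((0 OR 0) AND (0 IMPLIES 0)) XOR ((NOT 0 AND 0) OR (0 XOR 0))) -> 0
  row 1 [0000001]: (((0 OR 0) AND (0 IMPLIES 0)) XOR ((NOT 0 AND 0) OR (0 XOR 0))) -> 0
  row 2 [0000010]: (((1 OR 0) AND (0 IMPLIES 1)) XOR ((NOT 0 AND 0) OR (0 XOR 0))) -> 1
  row 3 [0000011]: (((1 OR 0) AND (0 IMPLIES 1)) XOR ((NOT 0 AND 0) OR (0 XOR 0))) -> 1
  row 4 [0000100]: (((0 OR 0) AND (0 IMPLIES 0)) XOR ((NOT 1 AND 0) OR (0 XOR 0))) -> 0
  (every remaining row is evaluated the same way; all 128 results are listed next)
Full result column, 8 rows per line (x1,x2,x3,x4 fixed per line; x5,x6,x7 runs 000..111 left to right):
  rows 0-7 [x1,x2,x3,x4=0000]: 00110011  (ones: 4)
  rows 8-15 [x1,x2,x3,x4=0001]: 11001100  (ones: 4)
  rows 16-23 [x1,x2,x3,x4=0010]: 11000011  (ones: 4)
  rows 24-31 [x1,x2,x3,x4=0011]: 11001100  (ones: 4)
  rows 32-39 [x1,x2,x3,x4=0100]: 11001100  (ones: 4)
  rows 40-47 [x1,x2,x3,x4=0101]: 00110011  (ones: 4)
  rows 48-55 [x1,x2,x3,x4=0110]: 11001100  (ones: 4)
  rows 56-63 [x1,x2,x3,x4=0111]: 11000011  (ones: 4)
  rows 64-71 [x1,x2,x3,x4=1000]: 00110011  (ones: 4)
  rows 72-79 [x1,x2,x3,x4=1001]: 11001100  (ones: 4)
  rows 80-87 [x1,x2,x3,x4=1010]: 11000011  (ones: 4)
  rows 88-95 [x1,x2,x3,x4=1011]: 11001100  (ones: 4)
  rows 96-103 [x1,x2,x3,x4=1100]: 11001100  (ones: 4)
  rows 104-111 [x1,x2,x3,x4=1101]: 00110011  (ones: 4)
  rows 112-119 [x1,x2,x3,x4=1110]: 11001100  (ones: 4)
  rows 120-127 [x1,x2,x3,x4=1111]: 11000011  (ones: 4)
Count of 1-rows = 4+4+4+4+4+4+4+4+4+4+4+4+4+4+4+4 = 64

64


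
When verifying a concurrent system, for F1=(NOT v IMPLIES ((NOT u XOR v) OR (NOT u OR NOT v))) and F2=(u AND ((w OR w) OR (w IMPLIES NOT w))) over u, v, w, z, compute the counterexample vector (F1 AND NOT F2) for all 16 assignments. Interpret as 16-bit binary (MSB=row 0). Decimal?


F1 = (NOT v IMPLIES ((NOT u XOR v) OR (NOT u OR NOT v)))
F2 = (u AND ((w OR w) OR (w IMPLIES NOT w)))
Counterexample to F1=>F2 is where F1=1 and F2=0.
Evaluate each row (bits = u,v,w,z, MSB first):
  row 0 [0000]: F1=1 F2=0 -> F1&~F2 -> 1
  row 1 [0001]: F1=1 F2=0 -> F1&~F2 -> 1
  row 2 [0010]: F1=1 F2=0 -> F1&~F2 -> 1
  row 3 [0011]: F1=1 F2=0 -> F1&~F2 -> 1
  row 4 [0100]: F1=1 F2=0 -> F1&~F2 -> 1
  row 5 [0101]: F1=1 F2=0 -> F1&~F2 -> 1
  row 6 [0110]: F1=1 F2=0 -> F1&~F2 -> 1
  row 7 [0111]: F1=1 F2=0 -> F1&~F2 -> 1
  row 8 [1000]: F1=1 F2=1 -> F1&~F2 -> 0
  row 9 [1001]: F1=1 F2=1 -> F1&~F2 -> 0
  row 10 [1010]: F1=1 F2=1 -> F1&~F2 -> 0
  row 11 [1011]: F1=1 F2=1 -> F1&~F2 -> 0
  row 12 [1100]: F1=1 F2=1 -> F1&~F2 -> 0
  row 13 [1101]: F1=1 F2=1 -> F1&~F2 -> 0
  row 14 [1110]: F1=1 F2=1 -> F1&~F2 -> 0
  row 15 [1111]: F1=1 F2=1 -> F1&~F2 -> 0
Full result column, 4 rows per line (u,v fixed per line; w,z runs 00..11 left to right):
  rows 0-3 [u,v=00]: 1111  = hex F
  rows 4-7 [u,v=01]: 1111  = hex F
  rows 8-11 [u,v=10]: 0000  = hex 0
  rows 12-15 [u,v=11]: 0000  = hex 0
Counterexample vector (row 0 .. row 15) = 1111111100000000
Output column grouped in 4s = 1111 1111 0000 0000 = 0xFF00
Convert to decimal digit by digit (value = value*16 + digit):
  F -> 15
  15*16 + 15 (F) = 255
  255*16 + 0 = 4080
  4080*16 + 0 = 65280
Decimal = 65280

65280


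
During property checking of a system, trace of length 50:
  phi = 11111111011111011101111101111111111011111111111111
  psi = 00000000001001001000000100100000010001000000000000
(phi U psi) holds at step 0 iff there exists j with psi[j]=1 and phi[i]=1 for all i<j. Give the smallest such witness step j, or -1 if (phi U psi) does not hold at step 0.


(phi U psi) at 0: need smallest j with psi[j]=1 and phi[i]=1 for all i in [0,j).
Scan from step 0:
  step 0: phi=1, psi=0 -> continue
  step 1: phi=1, psi=0 -> continue
  step 2: phi=1, psi=0 -> continue
  step 3: phi=1, psi=0 -> continue
  step 8: phi=0 -> phi-prefix broken from here
  step 10: psi=1 but phi already failed -> not a witness
  step 13: psi=1 but phi already failed -> not a witness
  step 16: psi=1 but phi already failed -> not a witness
  step 23: psi=1 but phi already failed -> not a witness
  step 26: psi=1 but phi already failed -> not a witness
  step 33: psi=1 but phi already failed -> not a witness
  step 37: psi=1 but phi already failed -> not a witness
  end of trace: no witness -> -1
Witness step = -1

-1


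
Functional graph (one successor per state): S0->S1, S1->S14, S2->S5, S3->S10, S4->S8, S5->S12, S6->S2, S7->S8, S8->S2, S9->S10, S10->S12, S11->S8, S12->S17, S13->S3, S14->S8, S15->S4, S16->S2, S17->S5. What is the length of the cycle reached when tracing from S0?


Trace from S0 until a state repeats:
  S0 -> S1 -> S14 -> S8 -> S2 -> S5 -> S12 -> S17 -> S5
S5 first seen at step 5, revisited at step 8.
Cycle length = 8 - 5 = 3

3


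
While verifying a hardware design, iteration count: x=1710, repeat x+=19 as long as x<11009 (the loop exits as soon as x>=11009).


Step 1: x goes from 1710 toward 11009 by 19; the body runs while x<11009, so iterations = ceil((bound-start)/step)
Step 2: Distance=9299
Step 3: ceil(9299/19)=490

490


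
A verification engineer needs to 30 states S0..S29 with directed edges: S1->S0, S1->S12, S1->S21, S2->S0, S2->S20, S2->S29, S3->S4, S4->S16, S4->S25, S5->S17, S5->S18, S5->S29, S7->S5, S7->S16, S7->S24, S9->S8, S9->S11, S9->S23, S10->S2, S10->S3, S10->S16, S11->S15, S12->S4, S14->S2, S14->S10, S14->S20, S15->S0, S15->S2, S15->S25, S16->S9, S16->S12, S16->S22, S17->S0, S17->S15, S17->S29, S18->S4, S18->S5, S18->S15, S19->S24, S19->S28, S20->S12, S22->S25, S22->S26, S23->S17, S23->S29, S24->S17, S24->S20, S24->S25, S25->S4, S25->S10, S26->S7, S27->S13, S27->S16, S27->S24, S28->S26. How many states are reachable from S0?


BFS from S0:
  layer 0: {S0}
Reachable set: {S0}
Count = 1

1


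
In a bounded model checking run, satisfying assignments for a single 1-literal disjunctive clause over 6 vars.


Step 1: Total=2^6=64
Step 2: Unsat when all 1 false: 2^5=32
Step 3: Sat=64-32=32

32


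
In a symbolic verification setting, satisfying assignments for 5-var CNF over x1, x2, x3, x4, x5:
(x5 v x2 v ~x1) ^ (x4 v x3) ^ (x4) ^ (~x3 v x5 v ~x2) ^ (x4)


CNF with 5 clauses over 5 vars (32 assignments).
An assignment satisfies CNF iff every clause has >=1 true literal.
Check each row (bits = x1,x2,x3,x4,x5; clause T/F shown):
  row 0 [00000]: clauses=TFFTF -> 0
  row 1 [00001]: clauses=TFFTF -> 0
  row 2 [00010]: clauses=TTTTT -> 1
  row 3 [00011]: clauses=TTTTT -> 1
  row 4 [00100]: clauses=TTFTF -> 0
  row 5 [00101]: clauses=TTFTF -> 0
  row 6 [00110]: clauses=TTTTT -> 1
  row 7 [00111]: clauses=TTTTT -> 1
  row 8 [01000]: clauses=TFFTF -> 0
  row 9 [01001]: clauses=TFFTF -> 0
  row 10 [01010]: clauses=TTTTT -> 1
  row 11 [01011]: clauses=TTTTT -> 1
  row 12 [01100]: clauses=TTFFF -> 0
  row 13 [01101]: clauses=TTFTF -> 0
  row 14 [01110]: clauses=TTTFT -> 0
  row 15 [01111]: clauses=TTTTT -> 1
  row 16 [10000]: clauses=FFFTF -> 0
  row 17 [10001]: clauses=TFFTF -> 0
  row 18 [10010]: clauses=FTTTT -> 0
  row 19 [10011]: clauses=TTTTT -> 1
  row 20 [10100]: clauses=FTFTF -> 0
  row 21 [10101]: clauses=TTFTF -> 0
  row 22 [10110]: clauses=FTTTT -> 0
  row 23 [10111]: clauses=TTTTT -> 1
  row 24 [11000]: clauses=TFFTF -> 0
  row 25 [11001]: clauses=TFFTF -> 0
  row 26 [11010]: clauses=TTTTT -> 1
  row 27 [11011]: clauses=TTTTT -> 1
  row 28 [11100]: clauses=TTFFF -> 0
  row 29 [11101]: clauses=TTFTF -> 0
  row 30 [11110]: clauses=TTTFT -> 0
  row 31 [11111]: clauses=TTTTT -> 1
Full result column, 8 rows per line (x1,x2 fixed per line; x3,x4,x5 runs 000..111 left to right):
  rows 0-7 [x1,x2=00]: 00110011  (ones: 4)
  rows 8-15 [x1,x2=01]: 00110001  (ones: 3)
  rows 16-23 [x1,x2=10]: 00010001  (ones: 2)
  rows 24-31 [x1,x2=11]: 00110001  (ones: 3)
Satisfying assignments = 4+3+2+3 = 12

12


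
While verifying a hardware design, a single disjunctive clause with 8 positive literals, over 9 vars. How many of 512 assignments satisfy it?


Step 1: Total=2^9=512
Step 2: Unsat when all 8 false: 2^1=2
Step 3: Sat=512-2=510

510


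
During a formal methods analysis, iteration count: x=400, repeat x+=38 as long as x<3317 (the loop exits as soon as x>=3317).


Step 1: x goes from 400 toward 3317 by 38; the body runs while x<3317, so iterations = ceil((bound-start)/step)
Step 2: Distance=2917
Step 3: ceil(2917/38)=77

77


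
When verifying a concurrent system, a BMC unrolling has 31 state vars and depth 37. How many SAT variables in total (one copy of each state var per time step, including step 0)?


BMC unrolls to depth k, creating one copy of each state var for steps 0..k.
Step count = 37 + 1 = 38 (steps 0 through 37)
Vars per step = 31
Total = 31 * 38 = 1178

1178


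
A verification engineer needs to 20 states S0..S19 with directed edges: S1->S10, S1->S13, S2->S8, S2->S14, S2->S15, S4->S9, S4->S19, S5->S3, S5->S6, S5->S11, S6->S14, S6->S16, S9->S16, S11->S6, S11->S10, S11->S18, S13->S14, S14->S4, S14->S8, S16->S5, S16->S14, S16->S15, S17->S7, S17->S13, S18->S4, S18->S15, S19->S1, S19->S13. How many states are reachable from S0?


BFS from S0:
  layer 0: {S0}
Reachable set: {S0}
Count = 1

1


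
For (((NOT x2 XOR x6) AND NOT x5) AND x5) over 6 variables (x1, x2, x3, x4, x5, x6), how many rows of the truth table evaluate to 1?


Formula: (((NOT x2 XOR x6) AND NOT x5) AND x5) over 6 vars (64 rows)
Evaluate each row (x1, x2, x3, x4, x5, x6 as bits, MSB first):
  row 0 [000000]: (((NOT 0 XOR 0) AND NOT 0) AND 0) -> 0
  row 1 [000001]: (((NOT 0 XOR 1) AND NOT 0) AND 0) -> 0
  row 2 [000010]: (((NOT 0 XOR 0) AND NOT 1) AND 1) -> 0
  row 3 [000011]: (((NOT 0 XOR 1) AND NOT 1) AND 1) -> 0
  row 4 [000100]: (((NOT 0 XOR 0) AND NOT 0) AND 0) -> 0
  (every remaining row is evaluated the same way; all 64 results are listed next)
Full result column, 8 rows per line (x1,x2,x3 fixed per line; x4,x5,x6 runs 000..111 left to right):
  rows 0-7 [x1,x2,x3=000]: 00000000  (ones: 0)
  rows 8-15 [x1,x2,x3=001]: 00000000  (ones: 0)
  rows 16-23 [x1,x2,x3=010]: 00000000  (ones: 0)
  rows 24-31 [x1,x2,x3=011]: 00000000  (ones: 0)
  rows 32-39 [x1,x2,x3=100]: 00000000  (ones: 0)
  rows 40-47 [x1,x2,x3=101]: 00000000  (ones: 0)
  rows 48-55 [x1,x2,x3=110]: 00000000  (ones: 0)
  rows 56-63 [x1,x2,x3=111]: 00000000  (ones: 0)
Count of 1-rows = 0+0+0+0+0+0+0+0 = 0

0


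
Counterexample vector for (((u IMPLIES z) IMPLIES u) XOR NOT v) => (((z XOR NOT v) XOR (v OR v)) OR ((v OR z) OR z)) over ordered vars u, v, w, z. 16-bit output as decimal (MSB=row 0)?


F1 = (((u IMPLIES z) IMPLIES u) XOR NOT v)
F2 = (((z XOR NOT v) XOR (v OR v)) OR ((v OR z) OR z))
Counterexample to F1=>F2 is where F1=1 and F2=0.
Evaluate each row (bits = u,v,w,z, MSB first):
  row 0 [0000]: F1=1 F2=1 -> F1&~F2 -> 0
  row 1 [0001]: F1=1 F2=1 -> F1&~F2 -> 0
  row 2 [0010]: F1=1 F2=1 -> F1&~F2 -> 0
  row 3 [0011]: F1=1 F2=1 -> F1&~F2 -> 0
  row 4 [0100]: F1=0 F2=1 -> F1&~F2 -> 0
  row 5 [0101]: F1=0 F2=1 -> F1&~F2 -> 0
  row 6 [0110]: F1=0 F2=1 -> F1&~F2 -> 0
  row 7 [0111]: F1=0 F2=1 -> F1&~F2 -> 0
  row 8 [1000]: F1=0 F2=1 -> F1&~F2 -> 0
  row 9 [1001]: F1=0 F2=1 -> F1&~F2 -> 0
  row 10 [1010]: F1=0 F2=1 -> F1&~F2 -> 0
  row 11 [1011]: F1=0 F2=1 -> F1&~F2 -> 0
  row 12 [1100]: F1=1 F2=1 -> F1&~F2 -> 0
  row 13 [1101]: F1=1 F2=1 -> F1&~F2 -> 0
  row 14 [1110]: F1=1 F2=1 -> F1&~F2 -> 0
  row 15 [1111]: F1=1 F2=1 -> F1&~F2 -> 0
Full result column, 4 rows per line (u,v fixed per line; w,z runs 00..11 left to right):
  rows 0-3 [u,v=00]: 0000  = hex 0
  rows 4-7 [u,v=01]: 0000  = hex 0
  rows 8-11 [u,v=10]: 0000  = hex 0
  rows 12-15 [u,v=11]: 0000  = hex 0
Counterexample vector (row 0 .. row 15) = 0000000000000000
Output column grouped in 4s = 0000 0000 0000 0000 = 0x0000
Convert to decimal digit by digit (value = value*16 + digit):
  0 -> 0
  0*16 + 0 = 0
  0*16 + 0 = 0
  0*16 + 0 = 0
Decimal = 0

0


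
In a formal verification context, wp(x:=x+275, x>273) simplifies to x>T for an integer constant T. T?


Formula: wp(x:=E, P) = P[E/x] (substitute E for x in postcondition)
Step 1: Postcondition: x>273
Step 2: Substitute x+275 for x: x+275>273
Step 3: Solve for x: x > 273-275 = -2

-2


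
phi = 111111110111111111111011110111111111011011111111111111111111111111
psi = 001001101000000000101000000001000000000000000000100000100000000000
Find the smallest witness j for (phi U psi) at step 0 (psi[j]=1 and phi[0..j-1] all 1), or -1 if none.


(phi U psi) at 0: need smallest j with psi[j]=1 and phi[i]=1 for all i in [0,j).
Scan from step 0:
  step 0: phi=1, psi=0 -> continue
  step 1: phi=1, psi=0 -> continue
  step 2: psi=1 and phi held for [0,2) -> witness found
Witness step = 2

2


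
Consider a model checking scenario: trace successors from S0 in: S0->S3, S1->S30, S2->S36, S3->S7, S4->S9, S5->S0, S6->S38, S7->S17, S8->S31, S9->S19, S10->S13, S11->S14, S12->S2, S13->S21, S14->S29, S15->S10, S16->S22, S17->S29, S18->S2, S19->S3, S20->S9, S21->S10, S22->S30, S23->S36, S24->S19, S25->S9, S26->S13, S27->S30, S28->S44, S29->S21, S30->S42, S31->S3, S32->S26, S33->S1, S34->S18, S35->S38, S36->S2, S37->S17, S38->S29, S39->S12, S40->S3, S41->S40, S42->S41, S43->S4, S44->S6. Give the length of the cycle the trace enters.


Trace from S0 until a state repeats:
  S0 -> S3 -> S7 -> S17 -> S29 -> S21 -> S10 -> S13 -> S21
S21 first seen at step 5, revisited at step 8.
Cycle length = 8 - 5 = 3

3


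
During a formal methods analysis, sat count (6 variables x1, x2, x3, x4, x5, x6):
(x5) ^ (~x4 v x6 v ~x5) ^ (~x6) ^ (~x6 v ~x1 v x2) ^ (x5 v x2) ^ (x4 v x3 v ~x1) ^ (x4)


CNF with 7 clauses over 6 vars (64 assignments).
An assignment satisfies CNF iff every clause has >=1 true literal.
Check each row (bits = x1,x2,x3,x4,x5,x6; clause T/F shown):
  row 0 [000000]: clauses=FTTTFTF -> 0
  row 1 [000001]: clauses=FTFTFTF -> 0
  row 2 [000010]: clauses=TTTTTTF -> 0
  row 3 [000011]: clauses=TTFTTTF -> 0
  row 4 [000100]: clauses=FTTTFTT -> 0
  (every remaining row is evaluated the same way; all 64 results are listed next)
Full result column, 8 rows per line (x1,x2,x3 fixed per line; x4,x5,x6 runs 000..111 left to right):
  rows 0-7 [x1,x2,x3=000]: 00000000  (ones: 0)
  rows 8-15 [x1,x2,x3=001]: 00000000  (ones: 0)
  rows 16-23 [x1,x2,x3=010]: 00000000  (ones: 0)
  rows 24-31 [x1,x2,x3=011]: 00000000  (ones: 0)
  rows 32-39 [x1,x2,x3=100]: 00000000  (ones: 0)
  rows 40-47 [x1,x2,x3=101]: 00000000  (ones: 0)
  rows 48-55 [x1,x2,x3=110]: 00000000  (ones: 0)
  rows 56-63 [x1,x2,x3=111]: 00000000  (ones: 0)
Satisfying assignments = 0+0+0+0+0+0+0+0 = 0

0


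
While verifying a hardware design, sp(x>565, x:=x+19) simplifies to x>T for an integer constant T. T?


Formula: sp(P, x:=E) = exists old_x. (x = E[old_x/x]) AND P[old_x/x] (old_x is the value of x before the assignment; eliminate old_x by solving x = E[old_x/x] for old_x)
Step 1: Precondition P: x>565, i.e. old_x > 565
Step 2: Assignment gives x = old_x + 19, so old_x = x - 19
Step 3: Substitute into P: x - 19 > 565
Step 4: Simplify: x > 565+19 = 584

584


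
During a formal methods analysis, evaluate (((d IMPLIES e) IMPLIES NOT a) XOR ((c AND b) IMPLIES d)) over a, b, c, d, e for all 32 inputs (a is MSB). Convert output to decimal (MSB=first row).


Formula: (((d IMPLIES e) IMPLIES NOT a) XOR ((c AND b) IMPLIES d)) over a, b, c, d, e (32 rows)
Evaluate each row (bits = a,b,c,d,e, MSB first):
  row 0 [00000]: (((0 IMPLIES 0) IMPLIES NOT 0) XOR ((0 AND 0) IMPLIES 0)) -> 0
  row 1 [00001]: (((0 IMPLIES 1) IMPLIES NOT 0) XOR ((0 AND 0) IMPLIES 0)) -> 0
  row 2 [00010]: (((1 IMPLIES 0) IMPLIES NOT 0) XOR ((0 AND 0) IMPLIES 1)) -> 0
  row 3 [00011]: (((1 IMPLIES 1) IMPLIES NOT 0) XOR ((0 AND 0) IMPLIES 1)) -> 0
  row 4 [00100]: (((0 IMPLIES 0) IMPLIES NOT 0) XOR ((1 AND 0) IMPLIES 0)) -> 0
  row 5 [00101]: (((0 IMPLIES 1) IMPLIES NOT 0) XOR ((1 AND 0) IMPLIES 0)) -> 0
  row 6 [00110]: (((1 IMPLIES 0) IMPLIES NOT 0) XOR ((1 AND 0) IMPLIES 1)) -> 0
  row 7 [00111]: (((1 IMPLIES 1) IMPLIES NOT 0) XOR ((1 AND 0) IMPLIES 1)) -> 0
  row 8 [01000]: (((0 IMPLIES 0) IMPLIES NOT 0) XOR ((0 AND 1) IMPLIES 0)) -> 0
  row 9 [01001]: (((0 IMPLIES 1) IMPLIES NOT 0) XOR ((0 AND 1) IMPLIES 0)) -> 0
  row 10 [01010]: (((1 IMPLIES 0) IMPLIES NOT 0) XOR ((0 AND 1) IMPLIES 1)) -> 0
  row 11 [01011]: (((1 IMPLIES 1) IMPLIES NOT 0) XOR ((0 AND 1) IMPLIES 1)) -> 0
  row 12 [01100]: (((0 IMPLIES 0) IMPLIES NOT 0) XOR ((1 AND 1) IMPLIES 0)) -> 1
  row 13 [01101]: (((0 IMPLIES 1) IMPLIES NOT 0) XOR ((1 AND 1) IMPLIES 0)) -> 1
  row 14 [01110]: (((1 IMPLIES 0) IMPLIES NOT 0) XOR ((1 AND 1) IMPLIES 1)) -> 0
  row 15 [01111]: (((1 IMPLIES 1) IMPLIES NOT 0) XOR ((1 AND 1) IMPLIES 1)) -> 0
  row 16 [10000]: (((0 IMPLIES 0) IMPLIES NOT 1) XOR ((0 AND 0) IMPLIES 0)) -> 1
  row 17 [10001]: (((0 IMPLIES 1) IMPLIES NOT 1) XOR ((0 AND 0) IMPLIES 0)) -> 1
  row 18 [10010]: (((1 IMPLIES 0) IMPLIES NOT 1) XOR ((0 AND 0) IMPLIES 1)) -> 0
  row 19 [10011]: (((1 IMPLIES 1) IMPLIES NOT 1) XOR ((0 AND 0) IMPLIES 1)) -> 1
  row 20 [10100]: (((0 IMPLIES 0) IMPLIES NOT 1) XOR ((1 AND 0) IMPLIES 0)) -> 1
  row 21 [10101]: (((0 IMPLIES 1) IMPLIES NOT 1) XOR ((1 AND 0) IMPLIES 0)) -> 1
  row 22 [10110]: (((1 IMPLIES 0) IMPLIES NOT 1) XOR ((1 AND 0) IMPLIES 1)) -> 0
  row 23 [10111]: (((1 IMPLIES 1) IMPLIES NOT 1) XOR ((1 AND 0) IMPLIES 1)) -> 1
  row 24 [11000]: (((0 IMPLIES 0) IMPLIES NOT 1) XOR ((0 AND 1) IMPLIES 0)) -> 1
  row 25 [11001]: (((0 IMPLIES 1) IMPLIES NOT 1) XOR ((0 AND 1) IMPLIES 0)) -> 1
  row 26 [11010]: (((1 IMPLIES 0) IMPLIES NOT 1) XOR ((0 AND 1) IMPLIES 1)) -> 0
  row 27 [11011]: (((1 IMPLIES 1) IMPLIES NOT 1) XOR ((0 AND 1) IMPLIES 1)) -> 1
  row 28 [11100]: (((0 IMPLIES 0) IMPLIES NOT 1) XOR ((1 AND 1) IMPLIES 0)) -> 0
  row 29 [11101]: (((0 IMPLIES 1) IMPLIES NOT 1) XOR ((1 AND 1) IMPLIES 0)) -> 0
  row 30 [11110]: (((1 IMPLIES 0) IMPLIES NOT 1) XOR ((1 AND 1) IMPLIES 1)) -> 0
  row 31 [11111]: (((1 IMPLIES 1) IMPLIES NOT 1) XOR ((1 AND 1) IMPLIES 1)) -> 1
Full result column, 4 rows per line (a,b,c fixed per line; d,e runs 00..11 left to right):
  rows 0-3 [a,b,c=000]: 0000  = hex 0
  rows 4-7 [a,b,c=001]: 0000  = hex 0
  rows 8-11 [a,b,c=010]: 0000  = hex 0
  rows 12-15 [a,b,c=011]: 1100  = hex C
  rows 16-19 [a,b,c=100]: 1101  = hex D
  rows 20-23 [a,b,c=101]: 1101  = hex D
  rows 24-27 [a,b,c=110]: 1101  = hex D
  rows 28-31 [a,b,c=111]: 0001  = hex 1
Output column (row 0 .. row 31) = 00000000000011001101110111010001
Output column grouped in 4s = 0000 0000 0000 1100 1101 1101 1101 0001 = 0x000CDDD1
Convert to decimal digit by digit (value = value*16 + digit):
  0 -> 0
  0*16 + 0 = 0
  0*16 + 0 = 0
  0*16 + 12 (C) = 12
  12*16 + 13 (D) = 205
  205*16 + 13 (D) = 3293
  3293*16 + 13 (D) = 52701
  52701*16 + 1 = 843217
Decimal = 843217

843217


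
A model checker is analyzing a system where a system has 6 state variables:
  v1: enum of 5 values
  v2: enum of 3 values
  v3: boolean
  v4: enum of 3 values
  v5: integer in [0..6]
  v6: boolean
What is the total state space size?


State space = product of domain sizes of all variables.
Domain sizes:
  v1 (enum of 5 values): 5
  v2 (enum of 3 values): 3
  v3 (boolean): 2
  v4 (enum of 3 values): 3
  v5 (integer in [0..6]): 7
  v6 (boolean): 2
Product = 5 * 3 * 2 * 3 * 7 * 2 = 1260

1260


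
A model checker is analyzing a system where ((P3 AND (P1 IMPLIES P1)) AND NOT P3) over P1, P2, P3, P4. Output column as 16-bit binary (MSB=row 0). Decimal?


Formula: ((P3 AND (P1 IMPLIES P1)) AND NOT P3) over P1, P2, P3, P4 (16 rows)
Evaluate each row (bits = P1,P2,P3,P4, MSB first):
  row 0 [0000]: ((0 AND (0 IMPLIES 0)) AND NOT 0) -> 0
  row 1 [0001]: ((0 AND (0 IMPLIES 0)) AND NOT 0) -> 0
  row 2 [0010]: ((1 AND (0 IMPLIES 0)) AND NOT 1) -> 0
  row 3 [0011]: ((1 AND (0 IMPLIES 0)) AND NOT 1) -> 0
  row 4 [0100]: ((0 AND (0 IMPLIES 0)) AND NOT 0) -> 0
  row 5 [0101]: ((0 AND (0 IMPLIES 0)) AND NOT 0) -> 0
  row 6 [0110]: ((1 AND (0 IMPLIES 0)) AND NOT 1) -> 0
  row 7 [0111]: ((1 AND (0 IMPLIES 0)) AND NOT 1) -> 0
  row 8 [1000]: ((0 AND (1 IMPLIES 1)) AND NOT 0) -> 0
  row 9 [1001]: ((0 AND (1 IMPLIES 1)) AND NOT 0) -> 0
  row 10 [1010]: ((1 AND (1 IMPLIES 1)) AND NOT 1) -> 0
  row 11 [1011]: ((1 AND (1 IMPLIES 1)) AND NOT 1) -> 0
  row 12 [1100]: ((0 AND (1 IMPLIES 1)) AND NOT 0) -> 0
  row 13 [1101]: ((0 AND (1 IMPLIES 1)) AND NOT 0) -> 0
  row 14 [1110]: ((1 AND (1 IMPLIES 1)) AND NOT 1) -> 0
  row 15 [1111]: ((1 AND (1 IMPLIES 1)) AND NOT 1) -> 0
Full result column, 4 rows per line (P1,P2 fixed per line; P3,P4 runs 00..11 left to right):
  rows 0-3 [P1,P2=00]: 0000  = hex 0
  rows 4-7 [P1,P2=01]: 0000  = hex 0
  rows 8-11 [P1,P2=10]: 0000  = hex 0
  rows 12-15 [P1,P2=11]: 0000  = hex 0
Output column (row 0 .. row 15) = 0000000000000000
Output column grouped in 4s = 0000 0000 0000 0000 = 0x0000
Convert to decimal digit by digit (value = value*16 + digit):
  0 -> 0
  0*16 + 0 = 0
  0*16 + 0 = 0
  0*16 + 0 = 0
Decimal = 0

0


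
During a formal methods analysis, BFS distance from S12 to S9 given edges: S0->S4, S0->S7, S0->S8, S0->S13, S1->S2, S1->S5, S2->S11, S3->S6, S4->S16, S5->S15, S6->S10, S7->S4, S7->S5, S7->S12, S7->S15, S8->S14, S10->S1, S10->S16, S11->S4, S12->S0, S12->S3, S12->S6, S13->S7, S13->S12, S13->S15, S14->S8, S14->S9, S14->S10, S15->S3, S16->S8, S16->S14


BFS layer-by-layer from S12:
  dist 0: {S12}
  dist 1: {S0, S3, S6}
  dist 2: {S4, S7, S8, S10, S13}
  dist 3: {S1, S5, S14, S15, S16}
  dist 4: {S2, S9}
  -> S9 reached at distance 4
Shortest path length = 4

4


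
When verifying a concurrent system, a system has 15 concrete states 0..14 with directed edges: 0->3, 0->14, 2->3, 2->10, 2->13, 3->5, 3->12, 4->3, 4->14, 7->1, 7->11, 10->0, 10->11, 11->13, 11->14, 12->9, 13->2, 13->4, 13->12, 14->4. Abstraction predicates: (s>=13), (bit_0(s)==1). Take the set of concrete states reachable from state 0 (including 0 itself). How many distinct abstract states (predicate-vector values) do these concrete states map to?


BFS from 0:
Concrete reachable: {0, 3, 4, 5, 9, 12, 14}
Abstract via predicates (s>=13), (bit_0(s)==1):
  (0,0) <- {0, 4, 12}
  (0,1) <- {3, 5, 9}
  (1,0) <- {14}
Distinct abstract states = 3

3


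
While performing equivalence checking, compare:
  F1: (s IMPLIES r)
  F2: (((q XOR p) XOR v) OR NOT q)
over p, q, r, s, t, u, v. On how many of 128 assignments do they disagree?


F1 = (s IMPLIES r)
F2 = (((q XOR p) XOR v) OR NOT q)
Evaluate both on each of 128 rows (bits = p,q,r,s,t,u,v):
  row 0 [0000000]: F1=1 F2=1 -> 0
  row 1 [0000001]: F1=1 F2=1 -> 0
  row 2 [0000010]: F1=1 F2=1 -> 0
  row 3 [0000011]: F1=1 F2=1 -> 0
  row 4 [0000100]: F1=1 F2=1 -> 0
  (every remaining row is evaluated the same way; all 128 results are listed next)
Full result column, 8 rows per line (p,q,r,s fixed per line; t,u,v runs 000..111 left to right):
  rows 0-7 [p,q,r,s=0000]: 00000000  (ones: 0)
  rows 8-15 [p,q,r,s=0001]: 11111111  (ones: 8)
  rows 16-23 [p,q,r,s=0010]: 00000000  (ones: 0)
  rows 24-31 [p,q,r,s=0011]: 00000000  (ones: 0)
  rows 32-39 [p,q,r,s=0100]: 01010101  (ones: 4)
  rows 40-47 [p,q,r,s=0101]: 10101010  (ones: 4)
  rows 48-55 [p,q,r,s=0110]: 01010101  (ones: 4)
  rows 56-63 [p,q,r,s=0111]: 01010101  (ones: 4)
  rows 64-71 [p,q,r,s=1000]: 00000000  (ones: 0)
  rows 72-79 [p,q,r,s=1001]: 11111111  (ones: 8)
  rows 80-87 [p,q,r,s=1010]: 00000000  (ones: 0)
  rows 88-95 [p,q,r,s=1011]: 00000000  (ones: 0)
  rows 96-103 [p,q,r,s=1100]: 10101010  (ones: 4)
  rows 104-111 [p,q,r,s=1101]: 01010101  (ones: 4)
  rows 112-119 [p,q,r,s=1110]: 10101010  (ones: 4)
  rows 120-127 [p,q,r,s=1111]: 10101010  (ones: 4)
Disagreements = 0+8+0+0+4+4+4+4+0+8+0+0+4+4+4+4 = 48

48


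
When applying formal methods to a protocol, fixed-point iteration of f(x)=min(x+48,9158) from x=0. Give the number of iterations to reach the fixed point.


Step 1: x=0, cap=9158, increment=48
Step 2: x grows by 48 each step until capped at 9158; fixed point is x=9158
Step 3: iterations = ceil(9158/48) = 191

191


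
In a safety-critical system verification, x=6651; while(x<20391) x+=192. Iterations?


Step 1: x goes from 6651 toward 20391 by 192; the body runs while x<20391, so iterations = ceil((bound-start)/step)
Step 2: Distance=13740
Step 3: ceil(13740/192)=72

72


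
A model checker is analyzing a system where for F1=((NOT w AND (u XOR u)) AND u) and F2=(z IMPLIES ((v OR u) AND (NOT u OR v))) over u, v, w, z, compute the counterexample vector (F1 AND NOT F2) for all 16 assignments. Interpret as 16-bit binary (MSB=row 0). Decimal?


F1 = ((NOT w AND (u XOR u)) AND u)
F2 = (z IMPLIES ((v OR u) AND (NOT u OR v)))
Counterexample to F1=>F2 is where F1=1 and F2=0.
Evaluate each row (bits = u,v,w,z, MSB first):
  row 0 [0000]: F1=0 F2=1 -> F1&~F2 -> 0
  row 1 [0001]: F1=0 F2=0 -> F1&~F2 -> 0
  row 2 [0010]: F1=0 F2=1 -> F1&~F2 -> 0
  row 3 [0011]: F1=0 F2=0 -> F1&~F2 -> 0
  row 4 [0100]: F1=0 F2=1 -> F1&~F2 -> 0
  row 5 [0101]: F1=0 F2=1 -> F1&~F2 -> 0
  row 6 [0110]: F1=0 F2=1 -> F1&~F2 -> 0
  row 7 [0111]: F1=0 F2=1 -> F1&~F2 -> 0
  row 8 [1000]: F1=0 F2=1 -> F1&~F2 -> 0
  row 9 [1001]: F1=0 F2=0 -> F1&~F2 -> 0
  row 10 [1010]: F1=0 F2=1 -> F1&~F2 -> 0
  row 11 [1011]: F1=0 F2=0 -> F1&~F2 -> 0
  row 12 [1100]: F1=0 F2=1 -> F1&~F2 -> 0
  row 13 [1101]: F1=0 F2=1 -> F1&~F2 -> 0
  row 14 [1110]: F1=0 F2=1 -> F1&~F2 -> 0
  row 15 [1111]: F1=0 F2=1 -> F1&~F2 -> 0
Full result column, 4 rows per line (u,v fixed per line; w,z runs 00..11 left to right):
  rows 0-3 [u,v=00]: 0000  = hex 0
  rows 4-7 [u,v=01]: 0000  = hex 0
  rows 8-11 [u,v=10]: 0000  = hex 0
  rows 12-15 [u,v=11]: 0000  = hex 0
Counterexample vector (row 0 .. row 15) = 0000000000000000
Output column grouped in 4s = 0000 0000 0000 0000 = 0x0000
Convert to decimal digit by digit (value = value*16 + digit):
  0 -> 0
  0*16 + 0 = 0
  0*16 + 0 = 0
  0*16 + 0 = 0
Decimal = 0

0


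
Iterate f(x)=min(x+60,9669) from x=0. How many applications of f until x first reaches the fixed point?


Step 1: x=0, cap=9669, increment=60
Step 2: x grows by 60 each step until capped at 9669; fixed point is x=9669
Step 3: iterations = ceil(9669/60) = 162

162


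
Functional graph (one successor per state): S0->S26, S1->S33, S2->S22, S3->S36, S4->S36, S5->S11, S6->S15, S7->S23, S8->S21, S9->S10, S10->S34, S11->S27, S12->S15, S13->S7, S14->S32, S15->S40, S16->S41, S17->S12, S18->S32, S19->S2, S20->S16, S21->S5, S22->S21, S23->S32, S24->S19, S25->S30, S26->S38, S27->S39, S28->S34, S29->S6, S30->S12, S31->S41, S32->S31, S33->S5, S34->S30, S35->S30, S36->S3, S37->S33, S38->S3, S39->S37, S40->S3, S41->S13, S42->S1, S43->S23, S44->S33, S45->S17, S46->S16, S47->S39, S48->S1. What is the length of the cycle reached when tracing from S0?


Trace from S0 until a state repeats:
  S0 -> S26 -> S38 -> S3 -> S36 -> S3
S3 first seen at step 3, revisited at step 5.
Cycle length = 5 - 3 = 2

2


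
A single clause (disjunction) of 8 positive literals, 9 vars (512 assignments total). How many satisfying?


Step 1: Total=2^9=512
Step 2: Unsat when all 8 false: 2^1=2
Step 3: Sat=512-2=510

510


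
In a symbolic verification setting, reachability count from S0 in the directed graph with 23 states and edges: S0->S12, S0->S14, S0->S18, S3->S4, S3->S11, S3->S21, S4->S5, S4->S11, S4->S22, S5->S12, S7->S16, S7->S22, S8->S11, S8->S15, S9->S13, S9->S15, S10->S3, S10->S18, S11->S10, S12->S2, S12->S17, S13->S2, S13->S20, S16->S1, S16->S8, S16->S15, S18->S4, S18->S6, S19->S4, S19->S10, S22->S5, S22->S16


BFS from S0:
  layer 0: {S0}
  layer 1: {S12, S14, S18}
  layer 2: {S2, S4, S6, S17}
  layer 3: {S5, S11, S22}
  layer 4: {S10, S16}
  layer 5: {S1, S3, S8, S15}
  layer 6: {S21}
Reachable set: {S0, S1, S2, S3, S4, S5, S6, S8, S10, S11, S12, S14, S15, S16, S17, S18, S21, S22}
Count = 18

18


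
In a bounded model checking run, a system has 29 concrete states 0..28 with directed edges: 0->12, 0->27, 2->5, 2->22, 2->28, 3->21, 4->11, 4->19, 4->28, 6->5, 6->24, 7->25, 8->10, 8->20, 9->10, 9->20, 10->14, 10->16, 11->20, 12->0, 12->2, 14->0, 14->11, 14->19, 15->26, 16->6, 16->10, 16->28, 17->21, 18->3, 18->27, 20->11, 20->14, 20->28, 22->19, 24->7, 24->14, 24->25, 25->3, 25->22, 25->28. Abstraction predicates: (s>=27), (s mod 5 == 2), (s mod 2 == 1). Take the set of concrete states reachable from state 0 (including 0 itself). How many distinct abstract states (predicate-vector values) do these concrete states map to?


BFS from 0:
Concrete reachable: {0, 2, 5, 12, 19, 22, 27, 28}
Abstract via predicates (s>=27), (s mod 5 == 2), (s mod 2 == 1):
  (0,0,0) <- {0}
  (0,0,1) <- {5, 19}
  (0,1,0) <- {2, 12, 22}
  (1,0,0) <- {28}
  (1,1,1) <- {27}
Distinct abstract states = 5

5


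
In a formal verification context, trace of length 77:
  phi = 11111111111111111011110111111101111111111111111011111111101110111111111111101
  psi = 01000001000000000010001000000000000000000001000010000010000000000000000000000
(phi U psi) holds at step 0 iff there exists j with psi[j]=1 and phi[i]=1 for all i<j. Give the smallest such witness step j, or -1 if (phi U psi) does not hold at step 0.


(phi U psi) at 0: need smallest j with psi[j]=1 and phi[i]=1 for all i in [0,j).
Scan from step 0:
  step 0: phi=1, psi=0 -> continue
  step 1: psi=1 and phi held for [0,1) -> witness found
Witness step = 1

1


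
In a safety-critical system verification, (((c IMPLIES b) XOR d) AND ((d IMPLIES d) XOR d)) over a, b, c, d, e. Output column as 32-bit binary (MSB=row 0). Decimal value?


Formula: (((c IMPLIES b) XOR d) AND ((d IMPLIES d) XOR d)) over a, b, c, d, e (32 rows)
Evaluate each row (bits = a,b,c,d,e, MSB first):
  row 0 [00000]: (((0 IMPLIES 0) XOR 0) AND ((0 IMPLIES 0) XOR 0)) -> 1
  row 1 [00001]: (((0 IMPLIES 0) XOR 0) AND ((0 IMPLIES 0) XOR 0)) -> 1
  row 2 [00010]: (((0 IMPLIES 0) XOR 1) AND ((1 IMPLIES 1) XOR 1)) -> 0
  row 3 [00011]: (((0 IMPLIES 0) XOR 1) AND ((1 IMPLIES 1) XOR 1)) -> 0
  row 4 [00100]: (((1 IMPLIES 0) XOR 0) AND ((0 IMPLIES 0) XOR 0)) -> 0
  row 5 [00101]: (((1 IMPLIES 0) XOR 0) AND ((0 IMPLIES 0) XOR 0)) -> 0
  row 6 [00110]: (((1 IMPLIES 0) XOR 1) AND ((1 IMPLIES 1) XOR 1)) -> 0
  row 7 [00111]: (((1 IMPLIES 0) XOR 1) AND ((1 IMPLIES 1) XOR 1)) -> 0
  row 8 [01000]: (((0 IMPLIES 1) XOR 0) AND ((0 IMPLIES 0) XOR 0)) -> 1
  row 9 [01001]: (((0 IMPLIES 1) XOR 0) AND ((0 IMPLIES 0) XOR 0)) -> 1
  row 10 [01010]: (((0 IMPLIES 1) XOR 1) AND ((1 IMPLIES 1) XOR 1)) -> 0
  row 11 [01011]: (((0 IMPLIES 1) XOR 1) AND ((1 IMPLIES 1) XOR 1)) -> 0
  row 12 [01100]: (((1 IMPLIES 1) XOR 0) AND ((0 IMPLIES 0) XOR 0)) -> 1
  row 13 [01101]: (((1 IMPLIES 1) XOR 0) AND ((0 IMPLIES 0) XOR 0)) -> 1
  row 14 [01110]: (((1 IMPLIES 1) XOR 1) AND ((1 IMPLIES 1) XOR 1)) -> 0
  row 15 [01111]: (((1 IMPLIES 1) XOR 1) AND ((1 IMPLIES 1) XOR 1)) -> 0
  row 16 [10000]: (((0 IMPLIES 0) XOR 0) AND ((0 IMPLIES 0) XOR 0)) -> 1
  row 17 [10001]: (((0 IMPLIES 0) XOR 0) AND ((0 IMPLIES 0) XOR 0)) -> 1
  row 18 [10010]: (((0 IMPLIES 0) XOR 1) AND ((1 IMPLIES 1) XOR 1)) -> 0
  row 19 [10011]: (((0 IMPLIES 0) XOR 1) AND ((1 IMPLIES 1) XOR 1)) -> 0
  row 20 [10100]: (((1 IMPLIES 0) XOR 0) AND ((0 IMPLIES 0) XOR 0)) -> 0
  row 21 [10101]: (((1 IMPLIES 0) XOR 0) AND ((0 IMPLIES 0) XOR 0)) -> 0
  row 22 [10110]: (((1 IMPLIES 0) XOR 1) AND ((1 IMPLIES 1) XOR 1)) -> 0
  row 23 [10111]: (((1 IMPLIES 0) XOR 1) AND ((1 IMPLIES 1) XOR 1)) -> 0
  row 24 [11000]: (((0 IMPLIES 1) XOR 0) AND ((0 IMPLIES 0) XOR 0)) -> 1
  row 25 [11001]: (((0 IMPLIES 1) XOR 0) AND ((0 IMPLIES 0) XOR 0)) -> 1
  row 26 [11010]: (((0 IMPLIES 1) XOR 1) AND ((1 IMPLIES 1) XOR 1)) -> 0
  row 27 [11011]: (((0 IMPLIES 1) XOR 1) AND ((1 IMPLIES 1) XOR 1)) -> 0
  row 28 [11100]: (((1 IMPLIES 1) XOR 0) AND ((0 IMPLIES 0) XOR 0)) -> 1
  row 29 [11101]: (((1 IMPLIES 1) XOR 0) AND ((0 IMPLIES 0) XOR 0)) -> 1
  row 30 [11110]: (((1 IMPLIES 1) XOR 1) AND ((1 IMPLIES 1) XOR 1)) -> 0
  row 31 [11111]: (((1 IMPLIES 1) XOR 1) AND ((1 IMPLIES 1) XOR 1)) -> 0
Full result column, 4 rows per line (a,b,c fixed per line; d,e runs 00..11 left to right):
  rows 0-3 [a,b,c=000]: 1100  = hex C
  rows 4-7 [a,b,c=001]: 0000  = hex 0
  rows 8-11 [a,b,c=010]: 1100  = hex C
  rows 12-15 [a,b,c=011]: 1100  = hex C
  rows 16-19 [a,b,c=100]: 1100  = hex C
  rows 20-23 [a,b,c=101]: 0000  = hex 0
  rows 24-27 [a,b,c=110]: 1100  = hex C
  rows 28-31 [a,b,c=111]: 1100  = hex C
Output column (row 0 .. row 31) = 11000000110011001100000011001100
Output column grouped in 4s = 1100 0000 1100 1100 1100 0000 1100 1100 = 0xC0CCC0CC
Convert to decimal digit by digit (value = value*16 + digit):
  C -> 12
  12*16 + 0 = 192
  192*16 + 12 (C) = 3084
  3084*16 + 12 (C) = 49356
  49356*16 + 12 (C) = 789708
  789708*16 + 0 = 12635328
  12635328*16 + 12 (C) = 202165260
  202165260*16 + 12 (C) = 3234644172
Decimal = 3234644172

3234644172


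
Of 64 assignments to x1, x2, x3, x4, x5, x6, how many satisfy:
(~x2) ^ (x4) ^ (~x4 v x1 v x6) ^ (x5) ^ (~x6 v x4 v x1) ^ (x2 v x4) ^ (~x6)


CNF with 7 clauses over 6 vars (64 assignments).
An assignment satisfies CNF iff every clause has >=1 true literal.
Check each row (bits = x1,x2,x3,x4,x5,x6; clause T/F shown):
  row 0 [000000]: clauses=TFTFTFT -> 0
  row 1 [000001]: clauses=TFTFFFF -> 0
  row 2 [000010]: clauses=TFTTTFT -> 0
  row 3 [000011]: clauses=TFTTFFF -> 0
  row 4 [000100]: clauses=TTFFTTT -> 0
  (every remaining row is evaluated the same way; all 64 results are listed next)
Full result column, 8 rows per line (x1,x2,x3 fixed per line; x4,x5,x6 runs 000..111 left to right):
  rows 0-7 [x1,x2,x3=000]: 00000000  (ones: 0)
  rows 8-15 [x1,x2,x3=001]: 00000000  (ones: 0)
  rows 16-23 [x1,x2,x3=010]: 00000000  (ones: 0)
  rows 24-31 [x1,x2,x3=011]: 00000000  (ones: 0)
  rows 32-39 [x1,x2,x3=100]: 00000010  (ones: 1)
  rows 40-47 [x1,x2,x3=101]: 00000010  (ones: 1)
  rows 48-55 [x1,x2,x3=110]: 00000000  (ones: 0)
  rows 56-63 [x1,x2,x3=111]: 00000000  (ones: 0)
Satisfying assignments = 0+0+0+0+1+1+0+0 = 2

2


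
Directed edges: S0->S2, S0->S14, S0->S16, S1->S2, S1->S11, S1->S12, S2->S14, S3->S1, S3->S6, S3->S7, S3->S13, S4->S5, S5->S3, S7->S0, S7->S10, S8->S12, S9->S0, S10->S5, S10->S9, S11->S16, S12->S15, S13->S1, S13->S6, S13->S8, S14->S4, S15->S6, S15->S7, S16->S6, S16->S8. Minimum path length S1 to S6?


BFS layer-by-layer from S1:
  dist 0: {S1}
  dist 1: {S2, S11, S12}
  dist 2: {S14, S15, S16}
  dist 3: {S4, S6, S7, S8}
  -> S6 reached at distance 3
Shortest path length = 3

3


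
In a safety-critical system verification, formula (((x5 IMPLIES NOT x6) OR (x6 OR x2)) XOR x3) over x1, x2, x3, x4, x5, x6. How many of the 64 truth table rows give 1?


Formula: (((x5 IMPLIES NOT x6) OR (x6 OR x2)) XOR x3) over 6 vars (64 rows)
Evaluate each row (x1, x2, x3, x4, x5, x6 as bits, MSB first):
  row 0 [000000]: (((0 IMPLIES NOT 0) OR (0 OR 0)) XOR 0) -> 1
  row 1 [000001]: (((0 IMPLIES NOT 1) OR (1 OR 0)) XOR 0) -> 1
  row 2 [000010]: (((1 IMPLIES NOT 0) OR (0 OR 0)) XOR 0) -> 1
  row 3 [000011]: (((1 IMPLIES NOT 1) OR (1 OR 0)) XOR 0) -> 1
  row 4 [000100]: (((0 IMPLIES NOT 0) OR (0 OR 0)) XOR 0) -> 1
  (every remaining row is evaluated the same way; all 64 results are listed next)
Full result column, 8 rows per line (x1,x2,x3 fixed per line; x4,x5,x6 runs 000..111 left to right):
  rows 0-7 [x1,x2,x3=000]: 11111111  (ones: 8)
  rows 8-15 [x1,x2,x3=001]: 00000000  (ones: 0)
  rows 16-23 [x1,x2,x3=010]: 11111111  (ones: 8)
  rows 24-31 [x1,x2,x3=011]: 00000000  (ones: 0)
  rows 32-39 [x1,x2,x3=100]: 11111111  (ones: 8)
  rows 40-47 [x1,x2,x3=101]: 00000000  (ones: 0)
  rows 48-55 [x1,x2,x3=110]: 11111111  (ones: 8)
  rows 56-63 [x1,x2,x3=111]: 00000000  (ones: 0)
Count of 1-rows = 8+0+8+0+8+0+8+0 = 32

32


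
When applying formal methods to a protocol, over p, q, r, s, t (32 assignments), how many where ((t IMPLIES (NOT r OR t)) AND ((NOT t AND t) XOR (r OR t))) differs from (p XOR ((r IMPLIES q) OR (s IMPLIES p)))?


F1 = ((t IMPLIES (NOT r OR t)) AND ((NOT t AND t) XOR (r OR t)))
F2 = (p XOR ((r IMPLIES q) OR (s IMPLIES p)))
Evaluate both on each of 32 rows (bits = p,q,r,s,t):
  row 0 [00000]: F1=0 F2=1 (differ) -> 1
  row 1 [00001]: F1=1 F2=1 -> 0
  row 2 [00010]: F1=0 F2=1 (differ) -> 1
  row 3 [00011]: F1=1 F2=1 -> 0
  row 4 [00100]: F1=1 F2=1 -> 0
  row 5 [00101]: F1=1 F2=1 -> 0
  row 6 [00110]: F1=1 F2=0 (differ) -> 1
  row 7 [00111]: F1=1 F2=0 (differ) -> 1
  row 8 [01000]: F1=0 F2=1 (differ) -> 1
  row 9 [01001]: F1=1 F2=1 -> 0
  row 10 [01010]: F1=0 F2=1 (differ) -> 1
  row 11 [01011]: F1=1 F2=1 -> 0
  row 12 [01100]: F1=1 F2=1 -> 0
  row 13 [01101]: F1=1 F2=1 -> 0
  row 14 [01110]: F1=1 F2=1 -> 0
  row 15 [01111]: F1=1 F2=1 -> 0
  row 16 [10000]: F1=0 F2=0 -> 0
  row 17 [10001]: F1=1 F2=0 (differ) -> 1
  row 18 [10010]: F1=0 F2=0 -> 0
  row 19 [10011]: F1=1 F2=0 (differ) -> 1
  row 20 [10100]: F1=1 F2=0 (differ) -> 1
  row 21 [10101]: F1=1 F2=0 (differ) -> 1
  row 22 [10110]: F1=1 F2=0 (differ) -> 1
  row 23 [10111]: F1=1 F2=0 (differ) -> 1
  row 24 [11000]: F1=0 F2=0 -> 0
  row 25 [11001]: F1=1 F2=0 (differ) -> 1
  row 26 [11010]: F1=0 F2=0 -> 0
  row 27 [11011]: F1=1 F2=0 (differ) -> 1
  row 28 [11100]: F1=1 F2=0 (differ) -> 1
  row 29 [11101]: F1=1 F2=0 (differ) -> 1
  row 30 [11110]: F1=1 F2=0 (differ) -> 1
  row 31 [11111]: F1=1 F2=0 (differ) -> 1
Full result column, 8 rows per line (p,q fixed per line; r,s,t runs 000..111 left to right):
  rows 0-7 [p,q=00]: 10100011  (ones: 4)
  rows 8-15 [p,q=01]: 10100000  (ones: 2)
  rows 16-23 [p,q=10]: 01011111  (ones: 6)
  rows 24-31 [p,q=11]: 01011111  (ones: 6)
Disagreements = 4+2+6+6 = 18

18


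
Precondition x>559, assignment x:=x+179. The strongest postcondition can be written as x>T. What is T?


Formula: sp(P, x:=E) = exists old_x. (x = E[old_x/x]) AND P[old_x/x] (old_x is the value of x before the assignment; eliminate old_x by solving x = E[old_x/x] for old_x)
Step 1: Precondition P: x>559, i.e. old_x > 559
Step 2: Assignment gives x = old_x + 179, so old_x = x - 179
Step 3: Substitute into P: x - 179 > 559
Step 4: Simplify: x > 559+179 = 738

738


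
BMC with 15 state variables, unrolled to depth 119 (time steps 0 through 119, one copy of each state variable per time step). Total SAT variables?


BMC unrolls to depth k, creating one copy of each state var for steps 0..k.
Step count = 119 + 1 = 120 (steps 0 through 119)
Vars per step = 15
Total = 15 * 120 = 1800

1800


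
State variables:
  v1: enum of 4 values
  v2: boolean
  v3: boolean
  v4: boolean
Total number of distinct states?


State space = product of domain sizes of all variables.
Domain sizes:
  v1 (enum of 4 values): 4
  v2 (boolean): 2
  v3 (boolean): 2
  v4 (boolean): 2
Product = 4 * 2 * 2 * 2 = 32

32
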